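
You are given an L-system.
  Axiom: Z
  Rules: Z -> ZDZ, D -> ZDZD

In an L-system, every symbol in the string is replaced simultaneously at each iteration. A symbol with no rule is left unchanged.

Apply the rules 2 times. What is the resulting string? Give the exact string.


Step 0: Z
Step 1: ZDZ
Step 2: ZDZZDZDZDZ

Answer: ZDZZDZDZDZ


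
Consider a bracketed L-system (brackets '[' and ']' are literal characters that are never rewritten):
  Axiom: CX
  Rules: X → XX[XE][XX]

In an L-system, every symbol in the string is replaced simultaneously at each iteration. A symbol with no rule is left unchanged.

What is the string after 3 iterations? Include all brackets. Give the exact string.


Step 0: CX
Step 1: CXX[XE][XX]
Step 2: CXX[XE][XX]XX[XE][XX][XX[XE][XX]E][XX[XE][XX]XX[XE][XX]]
Step 3: CXX[XE][XX]XX[XE][XX][XX[XE][XX]E][XX[XE][XX]XX[XE][XX]]XX[XE][XX]XX[XE][XX][XX[XE][XX]E][XX[XE][XX]XX[XE][XX]][XX[XE][XX]XX[XE][XX][XX[XE][XX]E][XX[XE][XX]XX[XE][XX]]E][XX[XE][XX]XX[XE][XX][XX[XE][XX]E][XX[XE][XX]XX[XE][XX]]XX[XE][XX]XX[XE][XX][XX[XE][XX]E][XX[XE][XX]XX[XE][XX]]]

Answer: CXX[XE][XX]XX[XE][XX][XX[XE][XX]E][XX[XE][XX]XX[XE][XX]]XX[XE][XX]XX[XE][XX][XX[XE][XX]E][XX[XE][XX]XX[XE][XX]][XX[XE][XX]XX[XE][XX][XX[XE][XX]E][XX[XE][XX]XX[XE][XX]]E][XX[XE][XX]XX[XE][XX][XX[XE][XX]E][XX[XE][XX]XX[XE][XX]]XX[XE][XX]XX[XE][XX][XX[XE][XX]E][XX[XE][XX]XX[XE][XX]]]


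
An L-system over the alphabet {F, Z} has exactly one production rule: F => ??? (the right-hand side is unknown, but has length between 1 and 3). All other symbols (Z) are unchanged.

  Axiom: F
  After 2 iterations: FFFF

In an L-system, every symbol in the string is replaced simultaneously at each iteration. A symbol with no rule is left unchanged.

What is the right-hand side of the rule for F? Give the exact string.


Answer: FF

Derivation:
Trying F => FF:
  Step 0: F
  Step 1: FF
  Step 2: FFFF
Matches the given result.


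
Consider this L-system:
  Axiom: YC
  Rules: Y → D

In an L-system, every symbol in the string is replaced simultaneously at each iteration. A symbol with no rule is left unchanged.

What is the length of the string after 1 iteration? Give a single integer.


Answer: 2

Derivation:
Step 0: length = 2
Step 1: length = 2


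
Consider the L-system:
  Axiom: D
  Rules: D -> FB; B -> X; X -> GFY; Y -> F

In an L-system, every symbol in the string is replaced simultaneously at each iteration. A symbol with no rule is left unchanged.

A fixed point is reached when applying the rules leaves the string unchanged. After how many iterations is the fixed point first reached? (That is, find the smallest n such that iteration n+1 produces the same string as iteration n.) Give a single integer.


Answer: 4

Derivation:
Step 0: D
Step 1: FB
Step 2: FX
Step 3: FGFY
Step 4: FGFF
Step 5: FGFF  (unchanged — fixed point at step 4)


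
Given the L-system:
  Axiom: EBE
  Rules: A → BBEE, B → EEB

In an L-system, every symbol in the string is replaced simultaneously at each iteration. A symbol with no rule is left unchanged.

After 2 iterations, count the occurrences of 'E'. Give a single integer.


Answer: 6

Derivation:
Step 0: EBE  (2 'E')
Step 1: EEEBE  (4 'E')
Step 2: EEEEEBE  (6 'E')


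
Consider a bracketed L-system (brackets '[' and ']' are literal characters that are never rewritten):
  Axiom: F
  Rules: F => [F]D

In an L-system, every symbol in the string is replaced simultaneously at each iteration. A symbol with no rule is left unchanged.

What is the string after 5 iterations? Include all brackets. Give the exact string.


Step 0: F
Step 1: [F]D
Step 2: [[F]D]D
Step 3: [[[F]D]D]D
Step 4: [[[[F]D]D]D]D
Step 5: [[[[[F]D]D]D]D]D

Answer: [[[[[F]D]D]D]D]D


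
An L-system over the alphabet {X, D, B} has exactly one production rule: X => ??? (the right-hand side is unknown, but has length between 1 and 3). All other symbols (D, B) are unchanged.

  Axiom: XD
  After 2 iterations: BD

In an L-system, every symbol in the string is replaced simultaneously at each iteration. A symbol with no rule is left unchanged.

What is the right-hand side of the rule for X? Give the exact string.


Trying X => B:
  Step 0: XD
  Step 1: BD
  Step 2: BD
Matches the given result.

Answer: B


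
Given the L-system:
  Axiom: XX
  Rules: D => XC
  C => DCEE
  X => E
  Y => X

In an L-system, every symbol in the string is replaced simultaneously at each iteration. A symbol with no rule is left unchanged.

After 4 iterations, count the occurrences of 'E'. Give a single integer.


Answer: 2

Derivation:
Step 0: XX  (0 'E')
Step 1: EE  (2 'E')
Step 2: EE  (2 'E')
Step 3: EE  (2 'E')
Step 4: EE  (2 'E')


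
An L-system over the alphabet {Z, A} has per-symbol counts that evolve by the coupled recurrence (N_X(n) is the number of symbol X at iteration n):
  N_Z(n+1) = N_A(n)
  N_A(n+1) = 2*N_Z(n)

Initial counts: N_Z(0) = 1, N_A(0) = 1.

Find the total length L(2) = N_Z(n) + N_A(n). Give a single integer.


Answer: 4

Derivation:
Step 0: N_Z=1, N_A=1, L=2
Step 1: N_Z=1, N_A=2, L=3
Step 2: N_Z=2, N_A=2, L=4


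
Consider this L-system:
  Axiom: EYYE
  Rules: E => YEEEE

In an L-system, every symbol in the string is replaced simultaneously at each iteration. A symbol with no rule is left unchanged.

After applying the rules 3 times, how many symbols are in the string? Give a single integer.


Answer: 172

Derivation:
Step 0: length = 4
Step 1: length = 12
Step 2: length = 44
Step 3: length = 172


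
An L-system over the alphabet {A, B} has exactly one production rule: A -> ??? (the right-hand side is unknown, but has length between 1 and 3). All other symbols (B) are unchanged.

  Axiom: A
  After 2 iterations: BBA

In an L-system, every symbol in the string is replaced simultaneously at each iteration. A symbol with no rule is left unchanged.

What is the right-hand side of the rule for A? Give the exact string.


Trying A -> BA:
  Step 0: A
  Step 1: BA
  Step 2: BBA
Matches the given result.

Answer: BA


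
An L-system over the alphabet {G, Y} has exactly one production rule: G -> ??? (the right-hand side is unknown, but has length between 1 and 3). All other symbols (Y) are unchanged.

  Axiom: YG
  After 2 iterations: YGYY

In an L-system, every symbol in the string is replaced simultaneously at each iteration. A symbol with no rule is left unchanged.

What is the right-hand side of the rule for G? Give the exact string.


Trying G -> GY:
  Step 0: YG
  Step 1: YGY
  Step 2: YGYY
Matches the given result.

Answer: GY


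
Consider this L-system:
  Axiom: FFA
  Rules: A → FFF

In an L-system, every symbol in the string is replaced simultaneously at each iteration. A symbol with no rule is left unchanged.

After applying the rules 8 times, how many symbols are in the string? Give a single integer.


Answer: 5

Derivation:
Step 0: length = 3
Step 1: length = 5
Step 2: length = 5
Step 3: length = 5
Step 4: length = 5
Step 5: length = 5
Step 6: length = 5
Step 7: length = 5
Step 8: length = 5


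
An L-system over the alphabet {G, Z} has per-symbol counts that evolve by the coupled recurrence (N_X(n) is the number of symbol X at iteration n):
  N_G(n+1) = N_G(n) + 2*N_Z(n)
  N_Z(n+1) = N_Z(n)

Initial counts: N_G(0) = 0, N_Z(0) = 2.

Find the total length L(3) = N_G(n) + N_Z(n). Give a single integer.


Step 0: N_G=0, N_Z=2, L=2
Step 1: N_G=4, N_Z=2, L=6
Step 2: N_G=8, N_Z=2, L=10
Step 3: N_G=12, N_Z=2, L=14

Answer: 14


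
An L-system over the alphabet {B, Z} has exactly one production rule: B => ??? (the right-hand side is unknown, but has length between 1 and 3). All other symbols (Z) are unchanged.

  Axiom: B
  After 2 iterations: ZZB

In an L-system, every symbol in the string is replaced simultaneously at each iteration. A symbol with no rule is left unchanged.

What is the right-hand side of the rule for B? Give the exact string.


Trying B => ZB:
  Step 0: B
  Step 1: ZB
  Step 2: ZZB
Matches the given result.

Answer: ZB


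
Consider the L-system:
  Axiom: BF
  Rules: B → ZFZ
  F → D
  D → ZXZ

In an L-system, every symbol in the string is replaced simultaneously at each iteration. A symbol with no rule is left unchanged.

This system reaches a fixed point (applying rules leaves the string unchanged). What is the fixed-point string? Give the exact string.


Step 0: BF
Step 1: ZFZD
Step 2: ZDZZXZ
Step 3: ZZXZZZXZ
Step 4: ZZXZZZXZ  (unchanged — fixed point at step 3)

Answer: ZZXZZZXZ


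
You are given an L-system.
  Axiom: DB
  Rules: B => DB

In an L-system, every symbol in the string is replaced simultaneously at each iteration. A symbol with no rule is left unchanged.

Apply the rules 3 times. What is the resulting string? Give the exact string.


Step 0: DB
Step 1: DDB
Step 2: DDDB
Step 3: DDDDB

Answer: DDDDB


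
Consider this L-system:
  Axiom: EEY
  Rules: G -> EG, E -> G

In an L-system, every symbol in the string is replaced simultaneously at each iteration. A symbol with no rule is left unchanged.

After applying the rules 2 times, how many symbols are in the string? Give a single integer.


Answer: 5

Derivation:
Step 0: length = 3
Step 1: length = 3
Step 2: length = 5


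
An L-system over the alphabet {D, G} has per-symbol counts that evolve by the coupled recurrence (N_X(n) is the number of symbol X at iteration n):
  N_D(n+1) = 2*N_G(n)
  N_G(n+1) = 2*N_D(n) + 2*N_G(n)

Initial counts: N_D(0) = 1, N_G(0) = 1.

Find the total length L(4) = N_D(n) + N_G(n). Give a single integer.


Step 0: N_D=1, N_G=1, L=2
Step 1: N_D=2, N_G=4, L=6
Step 2: N_D=8, N_G=12, L=20
Step 3: N_D=24, N_G=40, L=64
Step 4: N_D=80, N_G=128, L=208

Answer: 208


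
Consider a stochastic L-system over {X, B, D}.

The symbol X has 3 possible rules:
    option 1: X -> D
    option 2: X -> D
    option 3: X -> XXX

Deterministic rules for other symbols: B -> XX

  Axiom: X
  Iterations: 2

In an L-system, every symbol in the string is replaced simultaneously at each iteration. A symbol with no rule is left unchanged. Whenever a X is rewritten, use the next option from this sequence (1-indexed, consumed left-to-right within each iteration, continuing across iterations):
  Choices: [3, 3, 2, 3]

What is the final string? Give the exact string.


Answer: XXXDXXX

Derivation:
Step 0: X
Step 1: XXX  (used choices [3])
Step 2: XXXDXXX  (used choices [3, 2, 3])


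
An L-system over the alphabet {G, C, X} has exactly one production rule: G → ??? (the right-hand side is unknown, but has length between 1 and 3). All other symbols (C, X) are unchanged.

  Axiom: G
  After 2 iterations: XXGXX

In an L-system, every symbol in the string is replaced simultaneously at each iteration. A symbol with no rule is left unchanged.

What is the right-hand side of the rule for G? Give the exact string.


Trying G → XGX:
  Step 0: G
  Step 1: XGX
  Step 2: XXGXX
Matches the given result.

Answer: XGX


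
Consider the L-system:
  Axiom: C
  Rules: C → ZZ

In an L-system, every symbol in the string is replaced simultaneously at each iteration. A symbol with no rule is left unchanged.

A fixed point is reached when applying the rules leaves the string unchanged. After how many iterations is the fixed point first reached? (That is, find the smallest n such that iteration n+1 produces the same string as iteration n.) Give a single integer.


Step 0: C
Step 1: ZZ
Step 2: ZZ  (unchanged — fixed point at step 1)

Answer: 1


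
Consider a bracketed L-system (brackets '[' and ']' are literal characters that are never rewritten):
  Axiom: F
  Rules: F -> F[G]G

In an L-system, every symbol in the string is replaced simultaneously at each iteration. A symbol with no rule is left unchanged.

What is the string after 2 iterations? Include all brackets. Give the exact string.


Answer: F[G]G[G]G

Derivation:
Step 0: F
Step 1: F[G]G
Step 2: F[G]G[G]G


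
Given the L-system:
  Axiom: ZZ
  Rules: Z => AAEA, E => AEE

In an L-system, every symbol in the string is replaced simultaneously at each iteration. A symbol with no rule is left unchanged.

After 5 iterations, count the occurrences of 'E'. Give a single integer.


Step 0: ZZ  (0 'E')
Step 1: AAEAAAEA  (2 'E')
Step 2: AAAEEAAAAEEA  (4 'E')
Step 3: AAAAEEAEEAAAAAEEAEEA  (8 'E')
Step 4: AAAAAEEAEEAAEEAEEAAAAAAEEAEEAAEEAEEA  (16 'E')
Step 5: AAAAAAEEAEEAAEEAEEAAAEEAEEAAEEAEEAAAAAAAEEAEEAAEEAEEAAAEEAEEAAEEAEEA  (32 'E')

Answer: 32


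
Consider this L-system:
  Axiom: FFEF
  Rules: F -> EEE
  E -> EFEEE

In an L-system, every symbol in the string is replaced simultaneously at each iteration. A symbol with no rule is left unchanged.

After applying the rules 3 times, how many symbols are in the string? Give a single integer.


Step 0: length = 4
Step 1: length = 14
Step 2: length = 68
Step 3: length = 314

Answer: 314


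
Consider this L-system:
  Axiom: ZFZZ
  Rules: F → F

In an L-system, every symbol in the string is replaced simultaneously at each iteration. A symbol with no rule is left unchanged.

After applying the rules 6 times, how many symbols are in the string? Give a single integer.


Step 0: length = 4
Step 1: length = 4
Step 2: length = 4
Step 3: length = 4
Step 4: length = 4
Step 5: length = 4
Step 6: length = 4

Answer: 4


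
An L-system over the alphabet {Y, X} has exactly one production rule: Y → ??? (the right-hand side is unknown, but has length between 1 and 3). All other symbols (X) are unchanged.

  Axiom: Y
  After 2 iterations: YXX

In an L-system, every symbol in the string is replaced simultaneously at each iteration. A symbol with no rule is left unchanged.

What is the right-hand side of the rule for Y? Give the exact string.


Trying Y → YX:
  Step 0: Y
  Step 1: YX
  Step 2: YXX
Matches the given result.

Answer: YX


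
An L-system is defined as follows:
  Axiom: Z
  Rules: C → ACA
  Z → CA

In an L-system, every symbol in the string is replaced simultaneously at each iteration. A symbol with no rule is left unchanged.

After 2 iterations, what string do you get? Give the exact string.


Answer: ACAA

Derivation:
Step 0: Z
Step 1: CA
Step 2: ACAA


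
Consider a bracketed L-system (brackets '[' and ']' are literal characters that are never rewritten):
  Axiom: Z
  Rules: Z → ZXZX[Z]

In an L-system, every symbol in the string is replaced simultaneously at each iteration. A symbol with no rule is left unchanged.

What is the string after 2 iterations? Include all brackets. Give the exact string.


Answer: ZXZX[Z]XZXZX[Z]X[ZXZX[Z]]

Derivation:
Step 0: Z
Step 1: ZXZX[Z]
Step 2: ZXZX[Z]XZXZX[Z]X[ZXZX[Z]]


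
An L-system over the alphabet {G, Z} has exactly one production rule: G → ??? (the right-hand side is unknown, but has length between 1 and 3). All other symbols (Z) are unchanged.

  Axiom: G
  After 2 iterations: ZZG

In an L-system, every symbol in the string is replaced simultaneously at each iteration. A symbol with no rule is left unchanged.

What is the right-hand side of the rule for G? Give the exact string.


Trying G → ZG:
  Step 0: G
  Step 1: ZG
  Step 2: ZZG
Matches the given result.

Answer: ZG


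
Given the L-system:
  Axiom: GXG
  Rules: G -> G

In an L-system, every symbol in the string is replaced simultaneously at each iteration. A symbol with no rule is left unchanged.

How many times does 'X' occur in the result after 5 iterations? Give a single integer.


Answer: 1

Derivation:
Step 0: GXG  (1 'X')
Step 1: GXG  (1 'X')
Step 2: GXG  (1 'X')
Step 3: GXG  (1 'X')
Step 4: GXG  (1 'X')
Step 5: GXG  (1 'X')


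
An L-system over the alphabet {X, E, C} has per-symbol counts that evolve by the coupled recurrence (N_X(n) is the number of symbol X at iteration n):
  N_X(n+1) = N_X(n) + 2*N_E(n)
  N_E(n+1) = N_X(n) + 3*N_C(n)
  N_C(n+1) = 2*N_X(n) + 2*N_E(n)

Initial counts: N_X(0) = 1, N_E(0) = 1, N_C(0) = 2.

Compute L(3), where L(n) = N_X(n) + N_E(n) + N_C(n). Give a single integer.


Answer: 188

Derivation:
Step 0: N_X=1, N_E=1, N_C=2, L=4
Step 1: N_X=3, N_E=7, N_C=4, L=14
Step 2: N_X=17, N_E=15, N_C=20, L=52
Step 3: N_X=47, N_E=77, N_C=64, L=188


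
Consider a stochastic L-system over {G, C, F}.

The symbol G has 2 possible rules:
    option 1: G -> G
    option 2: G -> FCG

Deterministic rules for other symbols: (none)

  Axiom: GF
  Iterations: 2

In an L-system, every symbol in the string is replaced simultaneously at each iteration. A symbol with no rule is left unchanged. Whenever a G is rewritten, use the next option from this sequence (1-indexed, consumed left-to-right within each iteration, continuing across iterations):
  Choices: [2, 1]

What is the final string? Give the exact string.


Answer: FCGF

Derivation:
Step 0: GF
Step 1: FCGF  (used choices [2])
Step 2: FCGF  (used choices [1])


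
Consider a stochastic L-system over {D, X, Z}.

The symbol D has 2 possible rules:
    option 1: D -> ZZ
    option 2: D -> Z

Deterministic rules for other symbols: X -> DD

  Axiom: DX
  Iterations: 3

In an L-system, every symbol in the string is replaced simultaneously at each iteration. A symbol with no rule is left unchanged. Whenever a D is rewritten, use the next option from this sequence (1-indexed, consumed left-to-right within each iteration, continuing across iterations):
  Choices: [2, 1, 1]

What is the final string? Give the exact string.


Answer: ZZZZZ

Derivation:
Step 0: DX
Step 1: ZDD  (used choices [2])
Step 2: ZZZZZ  (used choices [1, 1])
Step 3: ZZZZZ  (used choices [])


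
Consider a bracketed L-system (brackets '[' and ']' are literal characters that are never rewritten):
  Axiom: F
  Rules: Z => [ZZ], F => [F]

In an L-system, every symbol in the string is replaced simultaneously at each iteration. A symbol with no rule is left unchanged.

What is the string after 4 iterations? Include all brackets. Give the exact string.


Answer: [[[[F]]]]

Derivation:
Step 0: F
Step 1: [F]
Step 2: [[F]]
Step 3: [[[F]]]
Step 4: [[[[F]]]]


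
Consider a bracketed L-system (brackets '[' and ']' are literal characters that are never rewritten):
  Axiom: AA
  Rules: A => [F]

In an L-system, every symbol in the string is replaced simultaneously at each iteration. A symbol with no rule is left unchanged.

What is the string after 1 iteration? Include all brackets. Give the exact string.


Step 0: AA
Step 1: [F][F]

Answer: [F][F]


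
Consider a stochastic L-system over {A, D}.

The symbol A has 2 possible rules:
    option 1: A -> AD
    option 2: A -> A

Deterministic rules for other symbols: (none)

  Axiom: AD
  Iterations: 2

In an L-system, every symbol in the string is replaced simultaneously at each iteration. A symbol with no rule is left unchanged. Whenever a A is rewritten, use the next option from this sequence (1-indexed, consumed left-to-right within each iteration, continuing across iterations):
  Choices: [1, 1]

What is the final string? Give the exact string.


Step 0: AD
Step 1: ADD  (used choices [1])
Step 2: ADDD  (used choices [1])

Answer: ADDD


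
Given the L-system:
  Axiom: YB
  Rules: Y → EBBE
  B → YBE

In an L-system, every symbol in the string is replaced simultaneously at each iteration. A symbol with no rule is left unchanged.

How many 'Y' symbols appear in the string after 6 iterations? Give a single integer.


Answer: 43

Derivation:
Step 0: YB  (1 'Y')
Step 1: EBBEYBE  (1 'Y')
Step 2: EYBEYBEEEBBEYBEE  (3 'Y')
Step 3: EEBBEYBEEEBBEYBEEEEYBEYBEEEBBEYBEEE  (5 'Y')
Step 4: EEYBEYBEEEBBEYBEEEEYBEYBEEEBBEYBEEEEEEBBEYBEEEBBEYBEEEEYBEYBEEEBBEYBEEEE  (11 'Y')
Step 5: EEEBBEYBEEEBBEYBEEEEYBEYBEEEBBEYBEEEEEEBBEYBEEEBBEYBEEEEYBEYBEEEBBEYBEEEEEEEYBEYBEEEBBEYBEEEEYBEYBEEEBBEYBEEEEEEBBEYBEEEBBEYBEEEEYBEYBEEEBBEYBEEEEE  (21 'Y')
Step 6: EEEYBEYBEEEBBEYBEEEEYBEYBEEEBBEYBEEEEEEBBEYBEEEBBEYBEEEEYBEYBEEEBBEYBEEEEEEEYBEYBEEEBBEYBEEEEYBEYBEEEBBEYBEEEEEEBBEYBEEEBBEYBEEEEYBEYBEEEBBEYBEEEEEEEEEBBEYBEEEBBEYBEEEEYBEYBEEEBBEYBEEEEEEBBEYBEEEBBEYBEEEEYBEYBEEEBBEYBEEEEEEEYBEYBEEEBBEYBEEEEYBEYBEEEBBEYBEEEEEEBBEYBEEEBBEYBEEEEYBEYBEEEBBEYBEEEEEE  (43 'Y')


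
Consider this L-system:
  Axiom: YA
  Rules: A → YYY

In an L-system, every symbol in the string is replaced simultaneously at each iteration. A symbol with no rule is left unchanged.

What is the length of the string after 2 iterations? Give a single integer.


Answer: 4

Derivation:
Step 0: length = 2
Step 1: length = 4
Step 2: length = 4


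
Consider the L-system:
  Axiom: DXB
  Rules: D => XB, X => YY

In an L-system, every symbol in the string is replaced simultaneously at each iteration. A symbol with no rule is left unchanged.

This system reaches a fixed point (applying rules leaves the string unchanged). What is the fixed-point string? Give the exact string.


Step 0: DXB
Step 1: XBYYB
Step 2: YYBYYB
Step 3: YYBYYB  (unchanged — fixed point at step 2)

Answer: YYBYYB


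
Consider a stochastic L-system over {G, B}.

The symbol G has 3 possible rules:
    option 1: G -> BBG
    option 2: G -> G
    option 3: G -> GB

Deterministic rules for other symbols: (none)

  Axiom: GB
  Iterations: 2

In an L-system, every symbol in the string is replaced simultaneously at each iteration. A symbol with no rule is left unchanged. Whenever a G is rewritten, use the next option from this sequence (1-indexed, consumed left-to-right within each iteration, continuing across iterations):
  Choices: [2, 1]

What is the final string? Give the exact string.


Answer: BBGB

Derivation:
Step 0: GB
Step 1: GB  (used choices [2])
Step 2: BBGB  (used choices [1])


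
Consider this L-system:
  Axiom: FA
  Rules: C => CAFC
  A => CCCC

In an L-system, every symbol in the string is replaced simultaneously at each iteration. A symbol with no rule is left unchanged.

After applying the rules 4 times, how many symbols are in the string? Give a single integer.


Step 0: length = 2
Step 1: length = 5
Step 2: length = 17
Step 3: length = 53
Step 4: length = 173

Answer: 173


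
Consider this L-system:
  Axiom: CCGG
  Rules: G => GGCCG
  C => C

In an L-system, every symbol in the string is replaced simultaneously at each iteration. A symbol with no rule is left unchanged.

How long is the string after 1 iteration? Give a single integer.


Answer: 12

Derivation:
Step 0: length = 4
Step 1: length = 12


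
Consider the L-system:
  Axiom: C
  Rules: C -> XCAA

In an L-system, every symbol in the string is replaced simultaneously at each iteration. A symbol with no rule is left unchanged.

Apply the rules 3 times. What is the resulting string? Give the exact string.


Step 0: C
Step 1: XCAA
Step 2: XXCAAAA
Step 3: XXXCAAAAAA

Answer: XXXCAAAAAA


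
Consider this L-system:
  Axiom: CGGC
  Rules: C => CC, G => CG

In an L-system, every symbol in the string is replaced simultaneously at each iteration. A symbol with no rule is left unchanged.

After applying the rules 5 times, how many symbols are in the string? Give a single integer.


Step 0: length = 4
Step 1: length = 8
Step 2: length = 16
Step 3: length = 32
Step 4: length = 64
Step 5: length = 128

Answer: 128


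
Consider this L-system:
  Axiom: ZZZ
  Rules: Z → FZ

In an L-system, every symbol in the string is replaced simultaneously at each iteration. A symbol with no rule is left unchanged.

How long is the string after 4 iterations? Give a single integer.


Step 0: length = 3
Step 1: length = 6
Step 2: length = 9
Step 3: length = 12
Step 4: length = 15

Answer: 15


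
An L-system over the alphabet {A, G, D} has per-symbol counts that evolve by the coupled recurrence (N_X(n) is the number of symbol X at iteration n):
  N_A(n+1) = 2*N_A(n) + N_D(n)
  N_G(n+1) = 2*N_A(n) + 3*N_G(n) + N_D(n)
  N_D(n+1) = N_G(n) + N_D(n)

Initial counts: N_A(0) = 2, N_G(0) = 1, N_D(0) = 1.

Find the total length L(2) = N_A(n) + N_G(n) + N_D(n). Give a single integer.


Step 0: N_A=2, N_G=1, N_D=1, L=4
Step 1: N_A=5, N_G=8, N_D=2, L=15
Step 2: N_A=12, N_G=36, N_D=10, L=58

Answer: 58


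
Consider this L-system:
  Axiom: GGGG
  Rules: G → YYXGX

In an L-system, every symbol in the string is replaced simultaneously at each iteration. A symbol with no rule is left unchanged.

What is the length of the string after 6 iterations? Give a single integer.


Answer: 100

Derivation:
Step 0: length = 4
Step 1: length = 20
Step 2: length = 36
Step 3: length = 52
Step 4: length = 68
Step 5: length = 84
Step 6: length = 100


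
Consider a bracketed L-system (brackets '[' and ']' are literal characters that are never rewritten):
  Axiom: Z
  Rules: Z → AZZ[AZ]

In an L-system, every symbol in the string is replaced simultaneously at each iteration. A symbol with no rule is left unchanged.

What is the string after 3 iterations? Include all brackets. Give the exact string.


Step 0: Z
Step 1: AZZ[AZ]
Step 2: AAZZ[AZ]AZZ[AZ][AAZZ[AZ]]
Step 3: AAAZZ[AZ]AZZ[AZ][AAZZ[AZ]]AAZZ[AZ]AZZ[AZ][AAZZ[AZ]][AAAZZ[AZ]AZZ[AZ][AAZZ[AZ]]]

Answer: AAAZZ[AZ]AZZ[AZ][AAZZ[AZ]]AAZZ[AZ]AZZ[AZ][AAZZ[AZ]][AAAZZ[AZ]AZZ[AZ][AAZZ[AZ]]]


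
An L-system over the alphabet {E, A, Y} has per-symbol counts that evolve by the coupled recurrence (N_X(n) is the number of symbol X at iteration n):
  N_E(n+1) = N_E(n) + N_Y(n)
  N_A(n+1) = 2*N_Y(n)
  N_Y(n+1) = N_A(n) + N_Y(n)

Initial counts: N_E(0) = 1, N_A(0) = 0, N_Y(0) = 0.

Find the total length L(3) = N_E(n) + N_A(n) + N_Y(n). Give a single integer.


Step 0: N_E=1, N_A=0, N_Y=0, L=1
Step 1: N_E=1, N_A=0, N_Y=0, L=1
Step 2: N_E=1, N_A=0, N_Y=0, L=1
Step 3: N_E=1, N_A=0, N_Y=0, L=1

Answer: 1


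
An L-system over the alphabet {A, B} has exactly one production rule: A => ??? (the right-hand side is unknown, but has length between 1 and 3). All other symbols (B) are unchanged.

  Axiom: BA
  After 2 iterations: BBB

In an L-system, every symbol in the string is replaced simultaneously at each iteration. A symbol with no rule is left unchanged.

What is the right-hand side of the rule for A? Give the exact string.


Answer: BB

Derivation:
Trying A => BB:
  Step 0: BA
  Step 1: BBB
  Step 2: BBB
Matches the given result.


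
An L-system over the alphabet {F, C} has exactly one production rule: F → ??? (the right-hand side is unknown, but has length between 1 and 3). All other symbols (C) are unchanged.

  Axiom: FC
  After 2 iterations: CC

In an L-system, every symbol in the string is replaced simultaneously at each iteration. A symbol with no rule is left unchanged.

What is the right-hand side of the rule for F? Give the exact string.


Answer: C

Derivation:
Trying F → C:
  Step 0: FC
  Step 1: CC
  Step 2: CC
Matches the given result.


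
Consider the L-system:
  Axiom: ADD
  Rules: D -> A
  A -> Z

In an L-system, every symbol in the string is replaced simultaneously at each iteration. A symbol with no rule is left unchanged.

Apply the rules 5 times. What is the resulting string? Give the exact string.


Answer: ZZZ

Derivation:
Step 0: ADD
Step 1: ZAA
Step 2: ZZZ
Step 3: ZZZ
Step 4: ZZZ
Step 5: ZZZ


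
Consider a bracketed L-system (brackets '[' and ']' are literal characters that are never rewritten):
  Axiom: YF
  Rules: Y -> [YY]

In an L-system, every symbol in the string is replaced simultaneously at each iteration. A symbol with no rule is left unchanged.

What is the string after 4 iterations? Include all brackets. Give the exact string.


Answer: [[[[YY][YY]][[YY][YY]]][[[YY][YY]][[YY][YY]]]]F

Derivation:
Step 0: YF
Step 1: [YY]F
Step 2: [[YY][YY]]F
Step 3: [[[YY][YY]][[YY][YY]]]F
Step 4: [[[[YY][YY]][[YY][YY]]][[[YY][YY]][[YY][YY]]]]F


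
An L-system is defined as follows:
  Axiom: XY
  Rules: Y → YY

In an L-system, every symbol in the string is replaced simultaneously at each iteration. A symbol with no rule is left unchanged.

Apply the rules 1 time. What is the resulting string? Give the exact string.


Answer: XYY

Derivation:
Step 0: XY
Step 1: XYY


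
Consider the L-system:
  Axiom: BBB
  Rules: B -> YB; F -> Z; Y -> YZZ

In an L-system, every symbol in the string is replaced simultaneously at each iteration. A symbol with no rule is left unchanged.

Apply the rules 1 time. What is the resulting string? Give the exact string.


Answer: YBYBYB

Derivation:
Step 0: BBB
Step 1: YBYBYB


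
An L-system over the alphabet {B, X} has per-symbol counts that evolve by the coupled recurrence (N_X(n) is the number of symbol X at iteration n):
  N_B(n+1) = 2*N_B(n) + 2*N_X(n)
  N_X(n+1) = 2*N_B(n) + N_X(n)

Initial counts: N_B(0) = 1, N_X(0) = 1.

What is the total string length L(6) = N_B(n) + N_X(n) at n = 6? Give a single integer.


Step 0: N_B=1, N_X=1, L=2
Step 1: N_B=4, N_X=3, L=7
Step 2: N_B=14, N_X=11, L=25
Step 3: N_B=50, N_X=39, L=89
Step 4: N_B=178, N_X=139, L=317
Step 5: N_B=634, N_X=495, L=1129
Step 6: N_B=2258, N_X=1763, L=4021

Answer: 4021


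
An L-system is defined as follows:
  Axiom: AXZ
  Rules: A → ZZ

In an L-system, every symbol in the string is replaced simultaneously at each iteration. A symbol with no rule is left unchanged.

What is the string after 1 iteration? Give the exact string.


Answer: ZZXZ

Derivation:
Step 0: AXZ
Step 1: ZZXZ


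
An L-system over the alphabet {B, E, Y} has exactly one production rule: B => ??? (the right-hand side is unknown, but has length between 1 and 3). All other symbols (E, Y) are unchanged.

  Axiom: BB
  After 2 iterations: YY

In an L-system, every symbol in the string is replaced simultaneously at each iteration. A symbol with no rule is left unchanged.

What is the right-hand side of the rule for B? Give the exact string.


Trying B => Y:
  Step 0: BB
  Step 1: YY
  Step 2: YY
Matches the given result.

Answer: Y


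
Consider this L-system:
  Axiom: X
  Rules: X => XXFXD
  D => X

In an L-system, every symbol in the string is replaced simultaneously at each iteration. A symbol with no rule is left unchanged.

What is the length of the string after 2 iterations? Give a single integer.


Answer: 17

Derivation:
Step 0: length = 1
Step 1: length = 5
Step 2: length = 17


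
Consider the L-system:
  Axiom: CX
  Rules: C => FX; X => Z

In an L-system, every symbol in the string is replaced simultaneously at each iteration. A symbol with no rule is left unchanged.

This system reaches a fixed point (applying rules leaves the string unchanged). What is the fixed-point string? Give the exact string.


Step 0: CX
Step 1: FXZ
Step 2: FZZ
Step 3: FZZ  (unchanged — fixed point at step 2)

Answer: FZZ


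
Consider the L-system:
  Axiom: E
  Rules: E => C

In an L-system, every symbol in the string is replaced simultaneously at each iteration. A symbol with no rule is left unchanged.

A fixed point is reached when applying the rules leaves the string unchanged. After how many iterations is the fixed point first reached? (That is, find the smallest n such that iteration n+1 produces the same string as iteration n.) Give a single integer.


Answer: 1

Derivation:
Step 0: E
Step 1: C
Step 2: C  (unchanged — fixed point at step 1)


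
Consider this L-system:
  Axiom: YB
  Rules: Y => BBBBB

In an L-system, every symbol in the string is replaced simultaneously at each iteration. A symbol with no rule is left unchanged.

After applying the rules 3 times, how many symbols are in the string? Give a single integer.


Step 0: length = 2
Step 1: length = 6
Step 2: length = 6
Step 3: length = 6

Answer: 6


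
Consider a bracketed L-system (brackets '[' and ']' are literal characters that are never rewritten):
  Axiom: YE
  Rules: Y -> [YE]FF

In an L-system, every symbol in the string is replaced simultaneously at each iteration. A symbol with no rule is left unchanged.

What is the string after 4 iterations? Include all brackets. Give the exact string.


Step 0: YE
Step 1: [YE]FFE
Step 2: [[YE]FFE]FFE
Step 3: [[[YE]FFE]FFE]FFE
Step 4: [[[[YE]FFE]FFE]FFE]FFE

Answer: [[[[YE]FFE]FFE]FFE]FFE


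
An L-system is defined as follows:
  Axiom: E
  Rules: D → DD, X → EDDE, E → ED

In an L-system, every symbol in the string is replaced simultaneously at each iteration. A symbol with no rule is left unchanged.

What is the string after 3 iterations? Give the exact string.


Answer: EDDDDDDD

Derivation:
Step 0: E
Step 1: ED
Step 2: EDDD
Step 3: EDDDDDDD


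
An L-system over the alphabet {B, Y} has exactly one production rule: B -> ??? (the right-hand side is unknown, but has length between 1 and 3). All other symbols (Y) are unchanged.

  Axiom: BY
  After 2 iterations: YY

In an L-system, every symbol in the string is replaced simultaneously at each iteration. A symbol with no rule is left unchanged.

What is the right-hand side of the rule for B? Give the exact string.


Trying B -> Y:
  Step 0: BY
  Step 1: YY
  Step 2: YY
Matches the given result.

Answer: Y


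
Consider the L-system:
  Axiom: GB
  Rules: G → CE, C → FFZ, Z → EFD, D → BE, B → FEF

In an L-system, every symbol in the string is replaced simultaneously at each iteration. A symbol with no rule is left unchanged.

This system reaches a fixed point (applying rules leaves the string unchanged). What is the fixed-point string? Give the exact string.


Answer: FFEFFEFEEFEF

Derivation:
Step 0: GB
Step 1: CEFEF
Step 2: FFZEFEF
Step 3: FFEFDEFEF
Step 4: FFEFBEEFEF
Step 5: FFEFFEFEEFEF
Step 6: FFEFFEFEEFEF  (unchanged — fixed point at step 5)


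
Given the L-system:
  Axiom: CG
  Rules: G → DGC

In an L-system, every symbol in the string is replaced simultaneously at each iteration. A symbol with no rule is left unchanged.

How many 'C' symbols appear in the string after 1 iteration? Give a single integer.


Step 0: CG  (1 'C')
Step 1: CDGC  (2 'C')

Answer: 2


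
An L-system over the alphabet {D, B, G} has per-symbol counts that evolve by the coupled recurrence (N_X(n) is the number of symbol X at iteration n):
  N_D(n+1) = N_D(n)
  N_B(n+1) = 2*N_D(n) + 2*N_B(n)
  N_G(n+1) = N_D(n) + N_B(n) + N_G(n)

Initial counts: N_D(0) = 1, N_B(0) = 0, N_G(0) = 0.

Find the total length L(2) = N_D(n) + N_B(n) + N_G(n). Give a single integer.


Answer: 11

Derivation:
Step 0: N_D=1, N_B=0, N_G=0, L=1
Step 1: N_D=1, N_B=2, N_G=1, L=4
Step 2: N_D=1, N_B=6, N_G=4, L=11


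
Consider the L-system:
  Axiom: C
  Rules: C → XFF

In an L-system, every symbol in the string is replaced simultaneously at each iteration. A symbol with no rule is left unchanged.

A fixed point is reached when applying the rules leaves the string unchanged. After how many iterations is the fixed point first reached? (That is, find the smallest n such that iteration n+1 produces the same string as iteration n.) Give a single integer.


Step 0: C
Step 1: XFF
Step 2: XFF  (unchanged — fixed point at step 1)

Answer: 1


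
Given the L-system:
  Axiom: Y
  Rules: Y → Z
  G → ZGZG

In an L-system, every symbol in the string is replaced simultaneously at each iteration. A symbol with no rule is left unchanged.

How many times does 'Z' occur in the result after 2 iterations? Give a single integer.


Answer: 1

Derivation:
Step 0: Y  (0 'Z')
Step 1: Z  (1 'Z')
Step 2: Z  (1 'Z')


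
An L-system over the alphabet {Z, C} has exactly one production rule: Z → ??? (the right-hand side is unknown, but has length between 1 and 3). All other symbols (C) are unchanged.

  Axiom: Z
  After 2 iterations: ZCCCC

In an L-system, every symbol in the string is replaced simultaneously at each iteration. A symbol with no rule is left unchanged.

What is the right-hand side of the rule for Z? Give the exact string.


Answer: ZCC

Derivation:
Trying Z → ZCC:
  Step 0: Z
  Step 1: ZCC
  Step 2: ZCCCC
Matches the given result.


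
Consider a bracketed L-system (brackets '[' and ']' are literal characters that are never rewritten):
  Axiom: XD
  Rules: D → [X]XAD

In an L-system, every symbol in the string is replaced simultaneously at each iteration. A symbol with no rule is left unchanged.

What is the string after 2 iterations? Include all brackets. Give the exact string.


Step 0: XD
Step 1: X[X]XAD
Step 2: X[X]XA[X]XAD

Answer: X[X]XA[X]XAD


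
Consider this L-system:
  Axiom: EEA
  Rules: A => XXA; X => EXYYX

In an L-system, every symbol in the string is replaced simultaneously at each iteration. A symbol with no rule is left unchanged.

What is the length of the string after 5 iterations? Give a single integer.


Answer: 221

Derivation:
Step 0: length = 3
Step 1: length = 5
Step 2: length = 15
Step 3: length = 41
Step 4: length = 99
Step 5: length = 221


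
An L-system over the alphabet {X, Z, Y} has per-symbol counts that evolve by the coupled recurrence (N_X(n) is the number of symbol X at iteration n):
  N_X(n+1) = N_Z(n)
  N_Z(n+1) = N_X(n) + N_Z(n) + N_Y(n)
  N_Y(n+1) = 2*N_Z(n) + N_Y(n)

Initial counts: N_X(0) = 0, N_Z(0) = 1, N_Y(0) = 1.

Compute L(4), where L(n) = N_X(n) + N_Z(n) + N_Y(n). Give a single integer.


Step 0: N_X=0, N_Z=1, N_Y=1, L=2
Step 1: N_X=1, N_Z=2, N_Y=3, L=6
Step 2: N_X=2, N_Z=6, N_Y=7, L=15
Step 3: N_X=6, N_Z=15, N_Y=19, L=40
Step 4: N_X=15, N_Z=40, N_Y=49, L=104

Answer: 104


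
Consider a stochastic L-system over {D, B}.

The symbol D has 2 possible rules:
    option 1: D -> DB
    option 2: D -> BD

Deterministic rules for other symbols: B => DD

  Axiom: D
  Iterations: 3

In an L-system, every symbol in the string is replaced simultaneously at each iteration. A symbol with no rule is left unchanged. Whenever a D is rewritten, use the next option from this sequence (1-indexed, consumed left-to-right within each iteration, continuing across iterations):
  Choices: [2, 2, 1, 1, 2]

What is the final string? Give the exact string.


Step 0: D
Step 1: BD  (used choices [2])
Step 2: DDBD  (used choices [2])
Step 3: DBDBDDBD  (used choices [1, 1, 2])

Answer: DBDBDDBD


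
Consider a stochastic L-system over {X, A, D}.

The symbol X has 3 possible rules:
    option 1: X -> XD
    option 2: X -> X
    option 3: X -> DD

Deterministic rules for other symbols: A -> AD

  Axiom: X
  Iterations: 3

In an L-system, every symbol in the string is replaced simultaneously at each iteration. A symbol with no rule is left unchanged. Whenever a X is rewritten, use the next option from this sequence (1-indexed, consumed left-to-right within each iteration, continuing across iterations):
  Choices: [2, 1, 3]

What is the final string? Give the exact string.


Answer: DDD

Derivation:
Step 0: X
Step 1: X  (used choices [2])
Step 2: XD  (used choices [1])
Step 3: DDD  (used choices [3])


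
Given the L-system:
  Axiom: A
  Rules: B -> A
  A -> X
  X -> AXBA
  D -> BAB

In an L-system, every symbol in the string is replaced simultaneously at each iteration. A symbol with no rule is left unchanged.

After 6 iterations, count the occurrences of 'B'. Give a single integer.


Step 0: A  (0 'B')
Step 1: X  (0 'B')
Step 2: AXBA  (1 'B')
Step 3: XAXBAAX  (1 'B')
Step 4: AXBAXAXBAAXXAXBA  (3 'B')
Step 5: XAXBAAXAXBAXAXBAAXXAXBAAXBAXAXBAAX  (6 'B')
Step 6: AXBAXAXBAAXXAXBAXAXBAAXAXBAXAXBAAXXAXBAAXBAXAXBAAXXAXBAAXAXBAXAXBAAXXAXBA  (13 'B')

Answer: 13


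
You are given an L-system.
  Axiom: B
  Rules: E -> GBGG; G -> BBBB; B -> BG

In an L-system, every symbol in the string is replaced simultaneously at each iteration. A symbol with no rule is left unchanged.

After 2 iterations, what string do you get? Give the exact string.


Answer: BGBBBB

Derivation:
Step 0: B
Step 1: BG
Step 2: BGBBBB


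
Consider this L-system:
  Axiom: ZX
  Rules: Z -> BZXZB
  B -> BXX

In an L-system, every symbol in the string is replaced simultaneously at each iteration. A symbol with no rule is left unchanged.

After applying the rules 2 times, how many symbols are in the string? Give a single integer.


Answer: 18

Derivation:
Step 0: length = 2
Step 1: length = 6
Step 2: length = 18


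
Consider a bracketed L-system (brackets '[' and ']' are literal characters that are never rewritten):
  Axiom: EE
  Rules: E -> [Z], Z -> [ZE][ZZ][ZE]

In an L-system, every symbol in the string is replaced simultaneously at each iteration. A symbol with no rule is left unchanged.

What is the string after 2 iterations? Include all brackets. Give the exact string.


Answer: [[ZE][ZZ][ZE]][[ZE][ZZ][ZE]]

Derivation:
Step 0: EE
Step 1: [Z][Z]
Step 2: [[ZE][ZZ][ZE]][[ZE][ZZ][ZE]]
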